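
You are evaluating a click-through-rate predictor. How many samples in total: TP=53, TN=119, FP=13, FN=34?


Total = TP + TN + FP + FN
= 53 + 119 + 13 + 34
= 219
(Predicted positive: 66, predicted negative: 153)

219


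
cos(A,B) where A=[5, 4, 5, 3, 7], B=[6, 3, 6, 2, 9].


A·B = 5·6 + 4·3 + 5·6 + 3·2 + 7·9 = 141
‖A‖ = √124 = 11.1355, ‖B‖ = √166 = 12.8841
cos = 141/(√124·√166) = 141/√20584 = 0.9828

0.9828


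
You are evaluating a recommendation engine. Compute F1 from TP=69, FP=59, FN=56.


Precision = 69/128 = 0.5391
Recall = 69/125 = 0.552
F1 = 2·P·R/(P+R) = 2·TP/(2·TP+FP+FN) = 138/(138+59+56) = 138/253 = 0.5455

0.5455


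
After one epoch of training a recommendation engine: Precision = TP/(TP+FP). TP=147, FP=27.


Precision = TP/(TP+FP)
= 147/(147+27)
= 147/174 = 84.48%

84.48%


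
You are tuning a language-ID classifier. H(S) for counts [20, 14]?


Probabilities: [20/34, 14/34] ≈ [0.5882, 0.4118]
H = -((20/34)·log₂(20/34) + (14/34)·log₂(14/34))
  = 0.9774 bits

0.9774 bits


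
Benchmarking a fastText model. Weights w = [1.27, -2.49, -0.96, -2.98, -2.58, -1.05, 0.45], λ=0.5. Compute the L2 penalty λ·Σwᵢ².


‖w‖₂² = (1.27)² + (-2.49)² + (-0.96)² + (-2.98)² + (-2.58)² + (-1.05)² + (0.45)²
     = 1.6129 + 6.2001 + 0.9216 + 8.8804 + 6.6564 + 1.1025 + 0.2025
     = 25.5764
λ·‖w‖₂² = 0.5·25.5764 = 12.7882

12.7882


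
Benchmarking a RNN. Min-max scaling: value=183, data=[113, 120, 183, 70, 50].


min=50, max=183
(183-50)/(183-50) = 133/133 = 1.0

1.0


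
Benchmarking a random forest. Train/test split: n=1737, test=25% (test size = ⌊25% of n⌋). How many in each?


Test = ⌊1737·25/100⌋ = 434
Train = 1737 - 434 = 1303

Train: 1303, Test: 434


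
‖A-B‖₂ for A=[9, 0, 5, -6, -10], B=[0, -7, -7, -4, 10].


d = √((9-0)² + (0+ 7)² + (5+ 7)² + (-6+ 4)² + (-10-10)²)
  = √(81 + 49 + 144 + 4 + 400)
  = √678 = 26.0384

26.0384


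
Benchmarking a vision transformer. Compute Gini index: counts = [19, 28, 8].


Probabilities: [19/55, 28/55, 8/55] ≈ [0.3455, 0.5091, 0.1455]
Σpᵢ² = (361 + 784 + 64)/55² = 1209/3025
Gini = 1 - Σpᵢ² = 1 - 1209/3025 = 0.6003

0.6003


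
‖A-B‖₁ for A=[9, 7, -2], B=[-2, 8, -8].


d = |9+ 2| + |7-8| + |-2+ 8|
  = 11 + 1 + 6
  = 18

18


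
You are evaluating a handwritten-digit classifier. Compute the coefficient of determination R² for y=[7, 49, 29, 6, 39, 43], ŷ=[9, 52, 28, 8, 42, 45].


ȳ = 28.8333
SS_res = Σ(y-ŷ)² = 31
SS_tot = Σ(y-ȳ)² = 1708.83
R² = 1 - SS_res/SS_tot = 1 - 0.0181 = 0.9819

0.9819


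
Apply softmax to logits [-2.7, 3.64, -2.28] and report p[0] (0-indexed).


Exponentials: e^-2.7=0.0672, e^3.64=38.0918, e^-2.28=0.1023
Sum = 38.2613
Softmax = [0.0018, 0.9956, 0.0027]
p[0] = 0.0672/38.2613 = 0.0018

0.0018


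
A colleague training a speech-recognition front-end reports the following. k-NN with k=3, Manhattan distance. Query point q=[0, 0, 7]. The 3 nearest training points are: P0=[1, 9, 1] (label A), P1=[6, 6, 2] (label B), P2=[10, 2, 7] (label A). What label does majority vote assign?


d(q,P0) = 16  (label A)
d(q,P1) = 17  (label B)
d(q,P2) = 12  (label A)
Votes: A=2, B=1
Majority → A

A


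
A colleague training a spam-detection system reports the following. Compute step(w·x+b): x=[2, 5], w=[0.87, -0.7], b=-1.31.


z = (2)·(0.87) + (5)·(-0.7) - 1.31
  = -3.07
step(z) = 0 (z<0)

0


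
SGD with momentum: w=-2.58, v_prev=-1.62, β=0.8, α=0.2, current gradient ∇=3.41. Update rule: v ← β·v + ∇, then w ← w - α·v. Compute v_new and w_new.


v_new = 0.8·-1.62 + 3.41 = -1.296 + 3.41 = 2.114
w_new = -2.58 - 0.2·2.114 = -2.58 - 0.4228 = -3.0028

v_new=2.114, w_new=-3.0028


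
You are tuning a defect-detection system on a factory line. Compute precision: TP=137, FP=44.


Precision = TP/(TP+FP)
= 137/(137+44)
= 137/181 = 75.69%

75.69%


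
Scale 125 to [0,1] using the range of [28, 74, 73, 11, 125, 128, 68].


min=11, max=128
(125-11)/(128-11) = 114/117 = 0.9744

0.9744


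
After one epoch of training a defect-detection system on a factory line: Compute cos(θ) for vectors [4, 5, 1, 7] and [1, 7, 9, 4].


A·B = 4·1 + 5·7 + 1·9 + 7·4 = 76
‖A‖ = √91 = 9.5394, ‖B‖ = √147 = 12.1244
cos = 76/(√91·√147) = 76/√13377 = 0.6571

0.6571


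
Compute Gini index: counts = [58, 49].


Probabilities: [58/107, 49/107] ≈ [0.5421, 0.4579]
Σpᵢ² = (3364 + 2401)/107² = 5765/11449
Gini = 1 - Σpᵢ² = 1 - 5765/11449 = 0.4965

0.4965


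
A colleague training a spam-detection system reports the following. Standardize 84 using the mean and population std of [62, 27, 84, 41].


μ = 53.5, σ = 21.5697
z = (84 - 53.5)/21.5697 = 1.414

1.414


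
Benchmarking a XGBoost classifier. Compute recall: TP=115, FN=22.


Recall = TP/(TP+FN)
= 115/(115+22)
= 115/137 = 83.94%

83.94%


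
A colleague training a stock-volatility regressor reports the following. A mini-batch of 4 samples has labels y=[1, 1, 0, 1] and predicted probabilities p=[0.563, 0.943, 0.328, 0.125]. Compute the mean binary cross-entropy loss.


L[0] = -ln(0.563) = 0.5745
L[1] = -ln(0.943) = 0.0587
L[2] = -ln(1-0.328) = -ln(0.672) = 0.3975
L[3] = -ln(0.125) = 2.0794
mean = (0.5745 + 0.0587 + 0.3975 + 2.0794)/4 = 0.7775

0.7775


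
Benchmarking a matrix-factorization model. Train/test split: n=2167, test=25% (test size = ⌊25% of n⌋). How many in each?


Test = ⌊2167·25/100⌋ = 541
Train = 2167 - 541 = 1626

Train: 1626, Test: 541


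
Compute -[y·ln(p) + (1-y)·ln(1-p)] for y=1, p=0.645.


BCE = -[y·ln(p) + (1-y)·ln(1-p)]
= -1·ln(0.645) - 0
= -ln(0.645) = 0.4385

0.4385


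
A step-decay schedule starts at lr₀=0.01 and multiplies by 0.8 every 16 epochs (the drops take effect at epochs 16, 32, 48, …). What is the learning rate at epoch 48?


n_drops = ⌊48/16⌋ = 3
lr = 0.01·0.8^3 = 0.01·0.512 = 0.00512

0.00512


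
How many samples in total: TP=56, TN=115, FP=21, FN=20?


Total = TP + TN + FP + FN
= 56 + 115 + 21 + 20
= 212
(Predicted positive: 77, predicted negative: 135)

212


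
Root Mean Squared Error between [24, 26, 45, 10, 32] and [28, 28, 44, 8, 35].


MSE = 34/5 = 6.8
RMSE = √(34/5) = 2.6077

2.6077


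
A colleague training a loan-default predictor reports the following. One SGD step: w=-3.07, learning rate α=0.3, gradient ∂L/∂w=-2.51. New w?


w_new = w - α·∇
= -3.07 - 0.3·-2.51
= -3.07 + 0.753
= -2.317

-2.317


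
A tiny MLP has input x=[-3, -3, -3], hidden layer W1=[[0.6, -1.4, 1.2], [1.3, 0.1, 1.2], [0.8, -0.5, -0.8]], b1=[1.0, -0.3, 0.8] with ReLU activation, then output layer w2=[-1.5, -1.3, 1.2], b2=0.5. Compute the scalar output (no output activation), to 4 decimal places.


z1[0] = (0.6)·(-3) + (-1.4)·(-3) + (1.2)·(-3) + 1.0 = -0.2
z1[1] = (1.3)·(-3) + (0.1)·(-3) + (1.2)·(-3) - 0.3 = -8.1
z1[2] = (0.8)·(-3) + (-0.5)·(-3) + (-0.8)·(-3) + 0.8 = 2.3
h = ReLU(z1) = [0.0, 0.0, 2.3]
output = (-1.5)·(0.0) + (-1.3)·(0.0) + (1.2)·(2.3) + 0.5 = 3.26

3.26


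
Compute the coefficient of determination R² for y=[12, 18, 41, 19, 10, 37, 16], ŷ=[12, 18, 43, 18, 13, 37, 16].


ȳ = 21.8571
SS_res = Σ(y-ŷ)² = 14
SS_tot = Σ(y-ȳ)² = 890.86
R² = 1 - SS_res/SS_tot = 1 - 0.0157 = 0.9843

0.9843


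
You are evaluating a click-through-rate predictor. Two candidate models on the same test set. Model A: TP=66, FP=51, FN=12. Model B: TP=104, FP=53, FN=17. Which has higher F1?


Model A: P=66/117=0.5641, R=66/78=0.8462, F1=2PR/(P+R)=2TP/(2TP+FP+FN)=132/195=0.6769
Model B: P=104/157=0.6624, R=104/121=0.8595, F1=2PR/(P+R)=2TP/(2TP+FP+FN)=208/278=0.7482
0.6769 < 0.7482 → Model B

Model B


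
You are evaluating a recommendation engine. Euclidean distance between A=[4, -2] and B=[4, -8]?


d = √((4-4)² + (-2+ 8)²)
  = √(0 + 36)
  = √36 = 6.0

6.0


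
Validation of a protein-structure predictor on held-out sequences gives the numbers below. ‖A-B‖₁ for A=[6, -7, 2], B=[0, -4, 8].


d = |6-0| + |-7+ 4| + |2-8|
  = 6 + 3 + 6
  = 15

15


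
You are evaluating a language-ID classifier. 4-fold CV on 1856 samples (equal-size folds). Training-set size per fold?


Fold size = 1856/4 = 464
Training per fold = 1856 - 464 = 1392

1392


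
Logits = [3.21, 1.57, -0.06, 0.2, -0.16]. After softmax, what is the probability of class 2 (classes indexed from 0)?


Exponentials: e^3.21=24.7791, e^1.57=4.8066, e^-0.06=0.9418, e^0.2=1.2214, e^-0.16=0.8521
Sum = 32.601
Softmax = [0.7601, 0.1474, 0.0289, 0.0375, 0.0261]
p[2] = 0.9418/32.601 = 0.0289

0.0289


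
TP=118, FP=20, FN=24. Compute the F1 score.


Precision = 118/138 = 0.8551
Recall = 118/142 = 0.831
F1 = 2·P·R/(P+R) = 2·TP/(2·TP+FP+FN) = 236/(236+20+24) = 236/280 = 0.8429

0.8429


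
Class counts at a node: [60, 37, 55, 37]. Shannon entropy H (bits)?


Probabilities: [60/189, 37/189, 55/189, 37/189] ≈ [0.3175, 0.1958, 0.291, 0.1958]
H = -((60/189)·log₂(60/189) + (37/189)·log₂(37/189) + (55/189)·log₂(55/189) + (37/189)·log₂(37/189))
  = 1.965 bits

1.965 bits


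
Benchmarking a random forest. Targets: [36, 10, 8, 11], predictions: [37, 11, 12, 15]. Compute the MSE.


Squared errors: (36-37)²=1, (10-11)²=1, (8-12)²=16, (11-15)²=16
Sum = 34
MSE = 34/4 = 17/2

17/2


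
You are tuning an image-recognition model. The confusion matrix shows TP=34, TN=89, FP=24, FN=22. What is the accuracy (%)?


Accuracy = (TP+TN)/(TP+TN+FP+FN)
= (34+89)/(169)
= 123/169 = 72.78%

72.78%


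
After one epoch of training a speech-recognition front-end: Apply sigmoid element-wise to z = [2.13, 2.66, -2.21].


σ(2.13) = 1/(1+e^-2.13) = 0.8938
σ(2.66) = 1/(1+e^-2.66) = 0.9346
σ(-2.21) = 1/(1+e^2.21) = 0.0989
result = [0.8938, 0.9346, 0.0989]

[0.8938, 0.9346, 0.0989]


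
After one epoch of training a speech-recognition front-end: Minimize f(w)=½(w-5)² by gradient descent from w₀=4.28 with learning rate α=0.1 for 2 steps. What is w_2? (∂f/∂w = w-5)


step 1: grad = 4.28-5 = -0.72; w = 4.28 - 0.1·(-0.72) = 4.352
step 2: grad = 4.352-5 = -0.648; w = 4.352 - 0.1·(-0.648) = 4.4168

4.4168


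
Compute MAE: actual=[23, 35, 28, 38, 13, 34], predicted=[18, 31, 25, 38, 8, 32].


Absolute errors: |23-18|=5, |35-31|=4, |28-25|=3, |38-38|=0, |13-8|=5, |34-32|=2
Sum = 19
MAE = 19/6 = 19/6

19/6


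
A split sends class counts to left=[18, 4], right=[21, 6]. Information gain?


Parent = [39, 10], H_parent = 0.73
H_left = 0.684 (n=22), H_right = 0.7642 (n=27)
H_children = (22/49)·0.684 + (27/49)·0.7642 = 0.7282
IG = 0.73 - 0.7282 = 0.0018

0.0018


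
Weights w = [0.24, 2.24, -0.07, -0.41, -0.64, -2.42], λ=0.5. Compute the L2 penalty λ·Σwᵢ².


‖w‖₂² = (0.24)² + (2.24)² + (-0.07)² + (-0.41)² + (-0.64)² + (-2.42)²
     = 0.0576 + 5.0176 + 0.0049 + 0.1681 + 0.4096 + 5.8564
     = 11.5142
λ·‖w‖₂² = 0.5·11.5142 = 5.7571

5.7571


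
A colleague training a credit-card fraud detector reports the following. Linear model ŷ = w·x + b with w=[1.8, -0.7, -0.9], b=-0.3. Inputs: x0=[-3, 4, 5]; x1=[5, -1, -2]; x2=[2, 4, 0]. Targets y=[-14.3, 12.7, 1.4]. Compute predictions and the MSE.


ŷ0 = (1.8)·(-3) + (-0.7)·(4) + (-0.9)·(5) - 0.3 = -13.0
ŷ1 = (1.8)·(5) + (-0.7)·(-1) + (-0.9)·(-2) - 0.3 = 11.2
ŷ2 = (1.8)·(2) + (-0.7)·(4) + (-0.9)·(0) - 0.3 = 0.5
errors² = [1.69, 2.25, 0.81]
MSE = 4.7500/3 = 1.5833

1.5833


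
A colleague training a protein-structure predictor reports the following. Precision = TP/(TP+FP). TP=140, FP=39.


Precision = TP/(TP+FP)
= 140/(140+39)
= 140/179 = 78.21%

78.21%


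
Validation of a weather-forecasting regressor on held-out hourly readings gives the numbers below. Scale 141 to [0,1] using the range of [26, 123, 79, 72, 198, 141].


min=26, max=198
(141-26)/(198-26) = 115/172 = 0.6686

0.6686


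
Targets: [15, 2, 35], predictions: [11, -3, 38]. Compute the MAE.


Absolute errors: |15-11|=4, |2+ 3|=5, |35-38|=3
Sum = 12
MAE = 12/3 = 4

4


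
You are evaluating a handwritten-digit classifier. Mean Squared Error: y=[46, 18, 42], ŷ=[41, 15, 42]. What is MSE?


Squared errors: (46-41)²=25, (18-15)²=9, (42-42)²=0
Sum = 34
MSE = 34/3 = 34/3

34/3


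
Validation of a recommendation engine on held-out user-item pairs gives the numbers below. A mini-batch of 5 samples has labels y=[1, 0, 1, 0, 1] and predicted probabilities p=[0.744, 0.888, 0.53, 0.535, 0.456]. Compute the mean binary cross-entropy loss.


L[0] = -ln(0.744) = 0.2957
L[1] = -ln(1-0.888) = -ln(0.112) = 2.1893
L[2] = -ln(0.53) = 0.6349
L[3] = -ln(1-0.535) = -ln(0.465) = 0.7657
L[4] = -ln(0.456) = 0.7853
mean = (0.2957 + 2.1893 + 0.6349 + 0.7657 + 0.7853)/5 = 0.9342

0.9342


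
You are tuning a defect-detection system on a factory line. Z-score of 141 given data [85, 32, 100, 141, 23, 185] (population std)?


μ = 94.3333, σ = 56.9961
z = (141 - 94.3333)/56.9961 = 0.8188

0.8188


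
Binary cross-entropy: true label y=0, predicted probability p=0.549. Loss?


BCE = -[y·ln(p) + (1-y)·ln(1-p)]
= -0 - 1·ln(1-0.549)
= -ln(0.451) = 0.7963

0.7963


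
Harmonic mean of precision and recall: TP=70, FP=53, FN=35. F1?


Precision = 70/123 = 0.5691
Recall = 70/105 = 0.6667
F1 = 2·P·R/(P+R) = 2·TP/(2·TP+FP+FN) = 140/(140+53+35) = 140/228 = 0.614

0.614


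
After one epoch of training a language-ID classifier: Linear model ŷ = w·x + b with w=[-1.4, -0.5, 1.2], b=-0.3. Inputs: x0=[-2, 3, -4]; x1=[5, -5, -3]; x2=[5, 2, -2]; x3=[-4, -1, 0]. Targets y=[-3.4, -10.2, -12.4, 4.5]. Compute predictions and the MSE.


ŷ0 = (-1.4)·(-2) + (-0.5)·(3) + (1.2)·(-4) - 0.3 = -3.8
ŷ1 = (-1.4)·(5) + (-0.5)·(-5) + (1.2)·(-3) - 0.3 = -8.4
ŷ2 = (-1.4)·(5) + (-0.5)·(2) + (1.2)·(-2) - 0.3 = -10.7
ŷ3 = (-1.4)·(-4) + (-0.5)·(-1) + (1.2)·(0) - 0.3 = 5.8
errors² = [0.16, 3.24, 2.89, 1.69]
MSE = 7.9800/4 = 1.995

1.995


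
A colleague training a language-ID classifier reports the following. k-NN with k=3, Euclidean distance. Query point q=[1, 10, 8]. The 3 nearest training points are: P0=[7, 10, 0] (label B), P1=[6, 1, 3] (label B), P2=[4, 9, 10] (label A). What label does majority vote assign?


d(q,P0) = 10.0  (label B)
d(q,P1) = 11.4455  (label B)
d(q,P2) = 3.7417  (label A)
Votes: A=1, B=2
Majority → B

B


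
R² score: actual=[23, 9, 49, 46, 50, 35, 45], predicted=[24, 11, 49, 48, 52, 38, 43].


ȳ = 36.7143
SS_res = Σ(y-ŷ)² = 26
SS_tot = Σ(y-ȳ)² = 1441.43
R² = 1 - SS_res/SS_tot = 1 - 0.018 = 0.982

0.982


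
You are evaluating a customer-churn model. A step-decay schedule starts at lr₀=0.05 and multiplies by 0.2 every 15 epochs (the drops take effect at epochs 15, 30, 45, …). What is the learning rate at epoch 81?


n_drops = ⌊81/15⌋ = 5
lr = 0.05·0.2^5 = 0.05·0.00032 = 0.000016

0.000016


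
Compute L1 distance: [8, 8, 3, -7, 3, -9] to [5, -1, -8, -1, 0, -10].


d = |8-5| + |8+ 1| + |3+ 8| + |-7+ 1| + |3-0| + |-9+ 10|
  = 3 + 9 + 11 + 6 + 3 + 1
  = 33

33


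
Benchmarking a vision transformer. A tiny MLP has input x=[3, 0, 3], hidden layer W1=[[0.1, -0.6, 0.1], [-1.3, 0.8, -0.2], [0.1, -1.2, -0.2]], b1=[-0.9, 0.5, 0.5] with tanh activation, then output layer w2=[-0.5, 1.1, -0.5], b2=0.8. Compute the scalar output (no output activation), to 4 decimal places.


z1[0] = (0.1)·(3) + (-0.6)·(0) + (0.1)·(3) - 0.9 = -0.3
z1[1] = (-1.3)·(3) + (0.8)·(0) + (-0.2)·(3) + 0.5 = -4.0
z1[2] = (0.1)·(3) + (-1.2)·(0) + (-0.2)·(3) + 0.5 = 0.2
h = tanh(z1) = [-0.2913, -0.9993, 0.1974]
output = (-0.5)·(-0.2913) + (1.1)·(-0.9993) + (-0.5)·(0.1974) + 0.8 = -0.2523

-0.2523


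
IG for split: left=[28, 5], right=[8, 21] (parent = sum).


Parent = [36, 26], H_parent = 0.9812
H_left = 0.6136 (n=33), H_right = 0.8498 (n=29)
H_children = (33/62)·0.6136 + (29/62)·0.8498 = 0.7241
IG = 0.9812 - 0.7241 = 0.2571

0.2571


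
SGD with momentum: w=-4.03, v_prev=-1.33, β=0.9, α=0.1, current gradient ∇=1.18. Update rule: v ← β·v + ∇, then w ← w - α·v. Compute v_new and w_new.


v_new = 0.9·-1.33 + 1.18 = -1.197 + 1.18 = -0.017
w_new = -4.03 - 0.1·-0.017 = -4.03 + 0.0017 = -4.0283

v_new=-0.017, w_new=-4.0283


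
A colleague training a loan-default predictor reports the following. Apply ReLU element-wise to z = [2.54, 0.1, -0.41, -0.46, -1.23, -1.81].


ReLU(2.54) = max(0, 2.54) = 2.54
ReLU(0.1) = max(0, 0.1) = 0.1
ReLU(-0.41) = max(0, -0.41) = 0.0
ReLU(-0.46) = max(0, -0.46) = 0.0
ReLU(-1.23) = max(0, -1.23) = 0.0
ReLU(-1.81) = max(0, -1.81) = 0.0
result = [2.54, 0.1, 0.0, 0.0, 0.0, 0.0]

[2.54, 0.1, 0.0, 0.0, 0.0, 0.0]


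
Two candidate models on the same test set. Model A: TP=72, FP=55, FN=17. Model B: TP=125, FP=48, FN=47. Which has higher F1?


Model A: P=72/127=0.5669, R=72/89=0.809, F1=2PR/(P+R)=2TP/(2TP+FP+FN)=144/216=0.6667
Model B: P=125/173=0.7225, R=125/172=0.7267, F1=2PR/(P+R)=2TP/(2TP+FP+FN)=250/345=0.7246
0.6667 < 0.7246 → Model B

Model B


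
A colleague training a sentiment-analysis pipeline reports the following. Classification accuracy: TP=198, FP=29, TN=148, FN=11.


Accuracy = (TP+TN)/(TP+TN+FP+FN)
= (198+148)/(386)
= 346/386 = 89.64%

89.64%


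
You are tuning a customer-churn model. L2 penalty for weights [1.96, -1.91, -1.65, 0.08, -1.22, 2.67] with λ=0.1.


‖w‖₂² = (1.96)² + (-1.91)² + (-1.65)² + (0.08)² + (-1.22)² + (2.67)²
     = 3.8416 + 3.6481 + 2.7225 + 0.0064 + 1.4884 + 7.1289
     = 18.8359
λ·‖w‖₂² = 0.1·18.8359 = 1.88359

1.88359


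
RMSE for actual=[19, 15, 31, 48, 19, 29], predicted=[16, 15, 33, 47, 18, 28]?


MSE = 16/6 = 2.6667
RMSE = √(16/6) = 1.633

1.633


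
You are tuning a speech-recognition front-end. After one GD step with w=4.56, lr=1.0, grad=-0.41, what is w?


w_new = w - α·∇
= 4.56 - 1.0·-0.41
= 4.56 + 0.41
= 4.97

4.97


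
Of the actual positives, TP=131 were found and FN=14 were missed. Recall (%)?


Recall = TP/(TP+FN)
= 131/(131+14)
= 131/145 = 90.34%

90.34%


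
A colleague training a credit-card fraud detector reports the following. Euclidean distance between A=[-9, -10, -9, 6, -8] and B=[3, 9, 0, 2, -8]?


d = √((-9-3)² + (-10-9)² + (-9-0)² + (6-2)² + (-8+ 8)²)
  = √(144 + 361 + 81 + 16 + 0)
  = √602 = 24.5357

24.5357


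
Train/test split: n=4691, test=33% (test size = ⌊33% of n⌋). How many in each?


Test = ⌊4691·33/100⌋ = 1548
Train = 4691 - 1548 = 3143

Train: 3143, Test: 1548


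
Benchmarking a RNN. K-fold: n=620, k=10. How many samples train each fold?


Fold size = 620/10 = 62
Training per fold = 620 - 62 = 558

558


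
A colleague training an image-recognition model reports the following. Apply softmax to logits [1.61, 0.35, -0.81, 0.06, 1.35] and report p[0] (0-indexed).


Exponentials: e^1.61=5.0028, e^0.35=1.4191, e^-0.81=0.4449, e^0.06=1.0618, e^1.35=3.8574
Sum = 11.786
Softmax = [0.4245, 0.1204, 0.0377, 0.0901, 0.3273]
p[0] = 5.0028/11.786 = 0.4245

0.4245


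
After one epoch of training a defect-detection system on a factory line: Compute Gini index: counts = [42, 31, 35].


Probabilities: [42/108, 31/108, 35/108] ≈ [0.3889, 0.287, 0.3241]
Σpᵢ² = (1764 + 961 + 1225)/108² = 3950/11664
Gini = 1 - Σpᵢ² = 1 - 3950/11664 = 0.6614

0.6614


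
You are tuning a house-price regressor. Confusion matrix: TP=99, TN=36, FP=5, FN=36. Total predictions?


Total = TP + TN + FP + FN
= 99 + 36 + 5 + 36
= 176
(Predicted positive: 104, predicted negative: 72)

176


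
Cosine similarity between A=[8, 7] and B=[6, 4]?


A·B = 8·6 + 7·4 = 76
‖A‖ = √113 = 10.6301, ‖B‖ = √52 = 7.2111
cos = 76/(√113·√52) = 76/√5876 = 0.9915

0.9915


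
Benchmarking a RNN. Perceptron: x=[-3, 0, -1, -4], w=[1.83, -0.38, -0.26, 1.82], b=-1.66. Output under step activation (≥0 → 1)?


z = (-3)·(1.83) + (0)·(-0.38) + (-1)·(-0.26) + (-4)·(1.82) - 1.66
  = -14.17
step(z) = 0 (z<0)

0


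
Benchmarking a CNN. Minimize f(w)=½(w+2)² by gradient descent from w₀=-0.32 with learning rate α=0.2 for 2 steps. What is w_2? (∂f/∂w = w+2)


step 1: grad = -0.32+2 = 1.68; w = -0.32 - 0.2·(1.68) = -0.656
step 2: grad = -0.656+2 = 1.344; w = -0.656 - 0.2·(1.344) = -0.9248

-0.9248


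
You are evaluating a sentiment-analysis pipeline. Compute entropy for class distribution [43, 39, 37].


Probabilities: [43/119, 39/119, 37/119] ≈ [0.3613, 0.3277, 0.3109]
H = -((43/119)·log₂(43/119) + (39/119)·log₂(39/119) + (37/119)·log₂(37/119))
  = 1.5821 bits

1.5821 bits


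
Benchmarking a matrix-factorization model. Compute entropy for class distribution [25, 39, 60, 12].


Probabilities: [25/136, 39/136, 60/136, 12/136] ≈ [0.1838, 0.2868, 0.4412, 0.0882]
H = -((25/136)·log₂(25/136) + (39/136)·log₂(39/136) + (60/136)·log₂(60/136) + (12/136)·log₂(12/136))
  = 1.7958 bits

1.7958 bits


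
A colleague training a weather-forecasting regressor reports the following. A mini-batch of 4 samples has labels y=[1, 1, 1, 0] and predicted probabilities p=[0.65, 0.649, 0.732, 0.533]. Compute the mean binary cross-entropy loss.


L[0] = -ln(0.65) = 0.4308
L[1] = -ln(0.649) = 0.4323
L[2] = -ln(0.732) = 0.312
L[3] = -ln(1-0.533) = -ln(0.467) = 0.7614
mean = (0.4308 + 0.4323 + 0.312 + 0.7614)/4 = 0.4841

0.4841


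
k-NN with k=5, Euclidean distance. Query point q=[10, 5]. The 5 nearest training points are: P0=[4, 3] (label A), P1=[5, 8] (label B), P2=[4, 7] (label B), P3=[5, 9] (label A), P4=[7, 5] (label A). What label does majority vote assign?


d(q,P0) = 6.3246  (label A)
d(q,P1) = 5.831  (label B)
d(q,P2) = 6.3246  (label B)
d(q,P3) = 6.4031  (label A)
d(q,P4) = 3.0  (label A)
Votes: A=3, B=2
Majority → A

A


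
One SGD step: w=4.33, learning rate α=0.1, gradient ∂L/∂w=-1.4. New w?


w_new = w - α·∇
= 4.33 - 0.1·-1.4
= 4.33 + 0.14
= 4.47

4.47


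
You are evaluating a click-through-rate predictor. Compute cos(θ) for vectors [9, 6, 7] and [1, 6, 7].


A·B = 9·1 + 6·6 + 7·7 = 94
‖A‖ = √166 = 12.8841, ‖B‖ = √86 = 9.2736
cos = 94/(√166·√86) = 94/√14276 = 0.7867

0.7867


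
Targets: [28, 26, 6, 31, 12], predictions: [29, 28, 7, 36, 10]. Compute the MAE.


Absolute errors: |28-29|=1, |26-28|=2, |6-7|=1, |31-36|=5, |12-10|=2
Sum = 11
MAE = 11/5 = 11/5

11/5


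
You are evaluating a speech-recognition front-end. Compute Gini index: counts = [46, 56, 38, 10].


Probabilities: [46/150, 56/150, 38/150, 10/150] ≈ [0.3067, 0.3733, 0.2533, 0.0667]
Σpᵢ² = (2116 + 3136 + 1444 + 100)/150² = 6796/22500
Gini = 1 - Σpᵢ² = 1 - 6796/22500 = 0.698

0.698


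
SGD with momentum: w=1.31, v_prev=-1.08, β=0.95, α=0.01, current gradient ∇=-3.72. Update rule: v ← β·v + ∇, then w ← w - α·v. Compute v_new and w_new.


v_new = 0.95·-1.08 - 3.72 = -1.026 - 3.72 = -4.746
w_new = 1.31 - 0.01·-4.746 = 1.31 + 0.04746 = 1.35746

v_new=-4.746, w_new=1.35746


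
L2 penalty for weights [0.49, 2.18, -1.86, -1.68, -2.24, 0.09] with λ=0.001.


‖w‖₂² = (0.49)² + (2.18)² + (-1.86)² + (-1.68)² + (-2.24)² + (0.09)²
     = 0.2401 + 4.7524 + 3.4596 + 2.8224 + 5.0176 + 0.0081
     = 16.3002
λ·‖w‖₂² = 0.001·16.3002 = 0.0163

0.0163


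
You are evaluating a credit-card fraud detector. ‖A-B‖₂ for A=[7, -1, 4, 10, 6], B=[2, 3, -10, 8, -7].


d = √((7-2)² + (-1-3)² + (4+ 10)² + (10-8)² + (6+ 7)²)
  = √(25 + 16 + 196 + 4 + 169)
  = √410 = 20.2485

20.2485


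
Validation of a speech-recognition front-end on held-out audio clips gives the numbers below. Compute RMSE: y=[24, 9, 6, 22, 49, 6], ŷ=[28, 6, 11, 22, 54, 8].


MSE = 79/6 = 13.1667
RMSE = √(79/6) = 3.6286

3.6286


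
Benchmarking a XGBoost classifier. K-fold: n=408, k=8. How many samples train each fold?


Fold size = 408/8 = 51
Training per fold = 408 - 51 = 357

357


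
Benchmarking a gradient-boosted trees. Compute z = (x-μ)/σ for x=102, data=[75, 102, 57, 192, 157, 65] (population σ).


μ = 108, σ = 50.0533
z = (102 - 108)/50.0533 = -0.1199

-0.1199


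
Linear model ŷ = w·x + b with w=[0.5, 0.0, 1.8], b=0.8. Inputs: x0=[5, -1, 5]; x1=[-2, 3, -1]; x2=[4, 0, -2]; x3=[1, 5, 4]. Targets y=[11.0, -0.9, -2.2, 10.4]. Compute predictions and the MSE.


ŷ0 = (0.5)·(5) + (0.0)·(-1) + (1.8)·(5) + 0.8 = 12.3
ŷ1 = (0.5)·(-2) + (0.0)·(3) + (1.8)·(-1) + 0.8 = -2.0
ŷ2 = (0.5)·(4) + (0.0)·(0) + (1.8)·(-2) + 0.8 = -0.8
ŷ3 = (0.5)·(1) + (0.0)·(5) + (1.8)·(4) + 0.8 = 8.5
errors² = [1.69, 1.21, 1.96, 3.61]
MSE = 8.4700/4 = 2.1175

2.1175


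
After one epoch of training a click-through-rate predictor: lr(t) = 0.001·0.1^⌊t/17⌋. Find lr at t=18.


n_drops = ⌊18/17⌋ = 1
lr = 0.001·0.1^1 = 0.001·0.1 = 0.0001

0.0001


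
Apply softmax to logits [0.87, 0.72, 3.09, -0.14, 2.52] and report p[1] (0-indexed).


Exponentials: e^0.87=2.3869, e^0.72=2.0544, e^3.09=21.9771, e^-0.14=0.8694, e^2.52=12.4286
Sum = 39.7164
Softmax = [0.0601, 0.0517, 0.5534, 0.0219, 0.3129]
p[1] = 2.0544/39.7164 = 0.0517

0.0517


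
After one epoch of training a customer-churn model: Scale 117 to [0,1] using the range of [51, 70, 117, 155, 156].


min=51, max=156
(117-51)/(156-51) = 66/105 = 0.6286

0.6286


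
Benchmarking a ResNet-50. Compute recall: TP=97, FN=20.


Recall = TP/(TP+FN)
= 97/(97+20)
= 97/117 = 82.91%

82.91%


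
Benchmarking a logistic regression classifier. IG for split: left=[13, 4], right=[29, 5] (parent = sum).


Parent = [42, 9], H_parent = 0.6723
H_left = 0.7871 (n=17), H_right = 0.6024 (n=34)
H_children = (17/51)·0.7871 + (34/51)·0.6024 = 0.664
IG = 0.6723 - 0.664 = 0.0083

0.0083


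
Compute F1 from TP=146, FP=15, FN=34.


Precision = 146/161 = 0.9068
Recall = 146/180 = 0.8111
F1 = 2·P·R/(P+R) = 2·TP/(2·TP+FP+FN) = 292/(292+15+34) = 292/341 = 0.8563

0.8563


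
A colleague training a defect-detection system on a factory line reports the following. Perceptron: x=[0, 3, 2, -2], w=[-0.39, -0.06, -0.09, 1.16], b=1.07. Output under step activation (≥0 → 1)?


z = (0)·(-0.39) + (3)·(-0.06) + (2)·(-0.09) + (-2)·(1.16) + 1.07
  = -1.61
step(z) = 0 (z<0)

0


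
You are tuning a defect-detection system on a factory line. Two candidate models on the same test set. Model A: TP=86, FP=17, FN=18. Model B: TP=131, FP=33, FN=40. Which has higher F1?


Model A: P=86/103=0.835, R=86/104=0.8269, F1=2PR/(P+R)=2TP/(2TP+FP+FN)=172/207=0.8309
Model B: P=131/164=0.7988, R=131/171=0.7661, F1=2PR/(P+R)=2TP/(2TP+FP+FN)=262/335=0.7821
0.8309 > 0.7821 → Model A

Model A


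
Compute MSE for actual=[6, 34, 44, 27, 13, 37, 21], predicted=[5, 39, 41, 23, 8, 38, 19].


Squared errors: (6-5)²=1, (34-39)²=25, (44-41)²=9, (27-23)²=16, (13-8)²=25, (37-38)²=1, (21-19)²=4
Sum = 81
MSE = 81/7 = 81/7

81/7


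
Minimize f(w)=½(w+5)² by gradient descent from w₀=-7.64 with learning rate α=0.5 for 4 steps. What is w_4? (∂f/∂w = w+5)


step 1: grad = -7.64+5 = -2.64; w = -7.64 - 0.5·(-2.64) = -6.32
step 2: grad = -6.32+5 = -1.32; w = -6.32 - 0.5·(-1.32) = -5.66
step 3: grad = -5.66+5 = -0.66; w = -5.66 - 0.5·(-0.66) = -5.33
step 4: grad = -5.33+5 = -0.33; w = -5.33 - 0.5·(-0.33) = -5.165

-5.165


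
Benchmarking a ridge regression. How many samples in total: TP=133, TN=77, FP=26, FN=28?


Total = TP + TN + FP + FN
= 133 + 77 + 26 + 28
= 264
(Predicted positive: 159, predicted negative: 105)

264


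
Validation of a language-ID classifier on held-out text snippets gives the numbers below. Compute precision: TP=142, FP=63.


Precision = TP/(TP+FP)
= 142/(142+63)
= 142/205 = 69.27%

69.27%


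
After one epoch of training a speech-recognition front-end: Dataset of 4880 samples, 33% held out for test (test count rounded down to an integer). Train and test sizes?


Test = ⌊4880·33/100⌋ = 1610
Train = 4880 - 1610 = 3270

Train: 3270, Test: 1610


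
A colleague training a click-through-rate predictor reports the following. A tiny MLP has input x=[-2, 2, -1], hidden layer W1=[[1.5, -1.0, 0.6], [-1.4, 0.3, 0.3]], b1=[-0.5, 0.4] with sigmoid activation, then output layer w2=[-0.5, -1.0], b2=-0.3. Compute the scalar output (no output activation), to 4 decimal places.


z1[0] = (1.5)·(-2) + (-1.0)·(2) + (0.6)·(-1) - 0.5 = -6.1
z1[1] = (-1.4)·(-2) + (0.3)·(2) + (0.3)·(-1) + 0.4 = 3.5
h = sigmoid(z1) = [0.0022, 0.9707]
output = (-0.5)·(0.0022) + (-1.0)·(0.9707) - 0.3 = -1.2718

-1.2718


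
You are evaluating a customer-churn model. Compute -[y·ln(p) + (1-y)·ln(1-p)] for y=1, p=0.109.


BCE = -[y·ln(p) + (1-y)·ln(1-p)]
= -1·ln(0.109) - 0
= -ln(0.109) = 2.2164

2.2164


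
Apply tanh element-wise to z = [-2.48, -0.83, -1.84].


tanh(-2.48) = -0.9861
tanh(-0.83) = -0.6805
tanh(-1.84) = -0.9508
result = [-0.9861, -0.6805, -0.9508]

[-0.9861, -0.6805, -0.9508]


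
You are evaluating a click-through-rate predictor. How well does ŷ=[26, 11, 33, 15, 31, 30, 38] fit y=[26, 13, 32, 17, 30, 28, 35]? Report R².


ȳ = 25.8571
SS_res = Σ(y-ŷ)² = 23
SS_tot = Σ(y-ȳ)² = 386.86
R² = 1 - SS_res/SS_tot = 1 - 0.0595 = 0.9405

0.9405


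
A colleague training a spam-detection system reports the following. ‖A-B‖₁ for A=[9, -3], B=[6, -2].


d = |9-6| + |-3+ 2|
  = 3 + 1
  = 4

4


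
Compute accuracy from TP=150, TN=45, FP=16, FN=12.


Accuracy = (TP+TN)/(TP+TN+FP+FN)
= (150+45)/(223)
= 195/223 = 87.44%

87.44%


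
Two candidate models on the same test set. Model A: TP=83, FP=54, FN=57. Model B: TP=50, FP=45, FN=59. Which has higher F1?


Model A: P=83/137=0.6058, R=83/140=0.5929, F1=2PR/(P+R)=2TP/(2TP+FP+FN)=166/277=0.5993
Model B: P=50/95=0.5263, R=50/109=0.4587, F1=2PR/(P+R)=2TP/(2TP+FP+FN)=100/204=0.4902
0.5993 > 0.4902 → Model A

Model A


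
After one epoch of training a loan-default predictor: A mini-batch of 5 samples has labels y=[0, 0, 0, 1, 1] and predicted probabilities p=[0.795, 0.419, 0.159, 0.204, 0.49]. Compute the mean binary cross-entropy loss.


L[0] = -ln(1-0.795) = -ln(0.205) = 1.5847
L[1] = -ln(1-0.419) = -ln(0.581) = 0.543
L[2] = -ln(1-0.159) = -ln(0.841) = 0.1732
L[3] = -ln(0.204) = 1.5896
L[4] = -ln(0.49) = 0.7133
mean = (1.5847 + 0.543 + 0.1732 + 1.5896 + 0.7133)/5 = 0.9208

0.9208


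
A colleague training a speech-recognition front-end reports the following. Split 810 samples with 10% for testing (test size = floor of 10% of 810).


Test = ⌊810·10/100⌋ = 81
Train = 810 - 81 = 729

Train: 729, Test: 81


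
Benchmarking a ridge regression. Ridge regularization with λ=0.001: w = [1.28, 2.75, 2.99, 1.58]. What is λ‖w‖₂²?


‖w‖₂² = (1.28)² + (2.75)² + (2.99)² + (1.58)²
     = 1.6384 + 7.5625 + 8.9401 + 2.4964
     = 20.6374
λ·‖w‖₂² = 0.001·20.6374 = 0.020637

0.020637


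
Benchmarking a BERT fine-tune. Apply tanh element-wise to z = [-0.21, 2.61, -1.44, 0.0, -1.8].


tanh(-0.21) = -0.207
tanh(2.61) = 0.9892
tanh(-1.44) = -0.8937
tanh(0.0) = 0.0
tanh(-1.8) = -0.9468
result = [-0.207, 0.9892, -0.8937, 0.0, -0.9468]

[-0.207, 0.9892, -0.8937, 0.0, -0.9468]


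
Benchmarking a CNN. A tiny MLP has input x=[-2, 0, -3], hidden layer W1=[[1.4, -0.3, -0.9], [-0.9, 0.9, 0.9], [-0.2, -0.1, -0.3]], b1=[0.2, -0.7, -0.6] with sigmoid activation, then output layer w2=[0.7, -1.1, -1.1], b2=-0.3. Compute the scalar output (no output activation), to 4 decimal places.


z1[0] = (1.4)·(-2) + (-0.3)·(0) + (-0.9)·(-3) + 0.2 = 0.1
z1[1] = (-0.9)·(-2) + (0.9)·(0) + (0.9)·(-3) - 0.7 = -1.6
z1[2] = (-0.2)·(-2) + (-0.1)·(0) + (-0.3)·(-3) - 0.6 = 0.7
h = sigmoid(z1) = [0.525, 0.168, 0.6682]
output = (0.7)·(0.525) + (-1.1)·(0.168) + (-1.1)·(0.6682) - 0.3 = -0.8523

-0.8523


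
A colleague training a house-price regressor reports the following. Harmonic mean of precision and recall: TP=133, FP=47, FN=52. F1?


Precision = 133/180 = 0.7389
Recall = 133/185 = 0.7189
F1 = 2·P·R/(P+R) = 2·TP/(2·TP+FP+FN) = 266/(266+47+52) = 266/365 = 0.7288

0.7288


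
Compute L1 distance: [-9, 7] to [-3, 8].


d = |-9+ 3| + |7-8|
  = 6 + 1
  = 7

7


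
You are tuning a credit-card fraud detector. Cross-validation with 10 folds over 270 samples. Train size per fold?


Fold size = 270/10 = 27
Training per fold = 270 - 27 = 243

243


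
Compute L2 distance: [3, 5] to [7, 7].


d = √((3-7)² + (5-7)²)
  = √(16 + 4)
  = √20 = 4.4721

4.4721


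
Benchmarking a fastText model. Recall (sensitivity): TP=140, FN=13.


Recall = TP/(TP+FN)
= 140/(140+13)
= 140/153 = 91.5%

91.5%


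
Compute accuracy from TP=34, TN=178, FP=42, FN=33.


Accuracy = (TP+TN)/(TP+TN+FP+FN)
= (34+178)/(287)
= 212/287 = 73.87%

73.87%


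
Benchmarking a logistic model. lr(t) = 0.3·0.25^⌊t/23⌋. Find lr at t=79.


n_drops = ⌊79/23⌋ = 3
lr = 0.3·0.25^3 = 0.3·0.015625 = 0.0046875

0.0046875


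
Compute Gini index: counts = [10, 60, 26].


Probabilities: [10/96, 60/96, 26/96] ≈ [0.1042, 0.625, 0.2708]
Σpᵢ² = (100 + 3600 + 676)/96² = 4376/9216
Gini = 1 - Σpᵢ² = 1 - 4376/9216 = 0.5252

0.5252


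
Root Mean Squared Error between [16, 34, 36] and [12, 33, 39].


MSE = 26/3 = 8.6667
RMSE = √(26/3) = 2.9439

2.9439


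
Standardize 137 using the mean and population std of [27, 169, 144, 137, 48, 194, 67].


μ = 112.2857, σ = 59.7225
z = (137 - 112.2857)/59.7225 = 0.4138

0.4138


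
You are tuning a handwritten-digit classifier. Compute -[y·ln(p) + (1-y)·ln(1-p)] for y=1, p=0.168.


BCE = -[y·ln(p) + (1-y)·ln(1-p)]
= -1·ln(0.168) - 0
= -ln(0.168) = 1.7838

1.7838


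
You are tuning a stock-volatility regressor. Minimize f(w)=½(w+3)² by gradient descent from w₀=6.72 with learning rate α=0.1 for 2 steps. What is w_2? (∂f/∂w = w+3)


step 1: grad = 6.72+3 = 9.72; w = 6.72 - 0.1·(9.72) = 5.748
step 2: grad = 5.748+3 = 8.748; w = 5.748 - 0.1·(8.748) = 4.8732

4.8732


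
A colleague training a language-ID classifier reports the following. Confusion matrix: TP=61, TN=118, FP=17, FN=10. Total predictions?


Total = TP + TN + FP + FN
= 61 + 118 + 17 + 10
= 206
(Predicted positive: 78, predicted negative: 128)

206


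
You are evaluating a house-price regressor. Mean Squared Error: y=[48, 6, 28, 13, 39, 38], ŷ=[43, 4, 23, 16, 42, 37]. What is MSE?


Squared errors: (48-43)²=25, (6-4)²=4, (28-23)²=25, (13-16)²=9, (39-42)²=9, (38-37)²=1
Sum = 73
MSE = 73/6 = 73/6

73/6


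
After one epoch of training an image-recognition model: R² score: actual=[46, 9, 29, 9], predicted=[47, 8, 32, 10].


ȳ = 23.25
SS_res = Σ(y-ŷ)² = 12
SS_tot = Σ(y-ȳ)² = 956.75
R² = 1 - SS_res/SS_tot = 1 - 0.0125 = 0.9875

0.9875


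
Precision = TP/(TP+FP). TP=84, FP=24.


Precision = TP/(TP+FP)
= 84/(84+24)
= 84/108 = 77.78%

77.78%


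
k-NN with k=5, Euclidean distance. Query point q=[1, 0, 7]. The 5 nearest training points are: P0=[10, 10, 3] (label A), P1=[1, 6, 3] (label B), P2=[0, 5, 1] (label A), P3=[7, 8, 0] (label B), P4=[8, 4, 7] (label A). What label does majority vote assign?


d(q,P0) = 14.0357  (label A)
d(q,P1) = 7.2111  (label B)
d(q,P2) = 7.874  (label A)
d(q,P3) = 12.2066  (label B)
d(q,P4) = 8.0623  (label A)
Votes: A=3, B=2
Majority → A

A


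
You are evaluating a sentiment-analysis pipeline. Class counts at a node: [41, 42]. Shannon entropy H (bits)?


Probabilities: [41/83, 42/83] ≈ [0.494, 0.506]
H = -((41/83)·log₂(41/83) + (42/83)·log₂(42/83))
  = 0.9999 bits

0.9999 bits


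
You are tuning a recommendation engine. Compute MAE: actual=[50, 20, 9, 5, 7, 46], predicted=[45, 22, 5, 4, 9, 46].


Absolute errors: |50-45|=5, |20-22|=2, |9-5|=4, |5-4|=1, |7-9|=2, |46-46|=0
Sum = 14
MAE = 14/6 = 7/3

7/3


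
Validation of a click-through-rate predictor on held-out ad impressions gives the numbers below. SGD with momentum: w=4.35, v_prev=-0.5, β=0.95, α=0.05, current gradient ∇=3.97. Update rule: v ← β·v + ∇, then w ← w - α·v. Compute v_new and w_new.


v_new = 0.95·-0.5 + 3.97 = -0.475 + 3.97 = 3.495
w_new = 4.35 - 0.05·3.495 = 4.35 - 0.17475 = 4.17525

v_new=3.495, w_new=4.17525


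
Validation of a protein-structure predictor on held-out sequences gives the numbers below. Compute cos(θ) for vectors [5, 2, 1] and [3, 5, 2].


A·B = 5·3 + 2·5 + 1·2 = 27
‖A‖ = √30 = 5.4772, ‖B‖ = √38 = 6.1644
cos = 27/(√30·√38) = 27/√1140 = 0.7997

0.7997


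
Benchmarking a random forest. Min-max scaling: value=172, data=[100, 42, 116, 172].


min=42, max=172
(172-42)/(172-42) = 130/130 = 1.0

1.0


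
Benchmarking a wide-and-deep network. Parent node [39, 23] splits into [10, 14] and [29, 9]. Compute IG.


Parent = [39, 23], H_parent = 0.9514
H_left = 0.9799 (n=24), H_right = 0.7897 (n=38)
H_children = (24/62)·0.9799 + (38/62)·0.7897 = 0.8633
IG = 0.9514 - 0.8633 = 0.0881

0.0881


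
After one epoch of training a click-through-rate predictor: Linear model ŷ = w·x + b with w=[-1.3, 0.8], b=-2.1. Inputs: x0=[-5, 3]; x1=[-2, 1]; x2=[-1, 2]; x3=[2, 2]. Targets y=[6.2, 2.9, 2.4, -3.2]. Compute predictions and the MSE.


ŷ0 = (-1.3)·(-5) + (0.8)·(3) - 2.1 = 6.8
ŷ1 = (-1.3)·(-2) + (0.8)·(1) - 2.1 = 1.3
ŷ2 = (-1.3)·(-1) + (0.8)·(2) - 2.1 = 0.8
ŷ3 = (-1.3)·(2) + (0.8)·(2) - 2.1 = -3.1
errors² = [0.36, 2.56, 2.56, 0.01]
MSE = 5.4900/4 = 1.3725

1.3725


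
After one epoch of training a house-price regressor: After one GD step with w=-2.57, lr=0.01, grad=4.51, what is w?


w_new = w - α·∇
= -2.57 - 0.01·4.51
= -2.57 - 0.0451
= -2.6151

-2.6151


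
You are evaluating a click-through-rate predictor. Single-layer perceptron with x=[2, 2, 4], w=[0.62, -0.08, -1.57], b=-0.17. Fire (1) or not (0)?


z = (2)·(0.62) + (2)·(-0.08) + (4)·(-1.57) - 0.17
  = -5.37
step(z) = 0 (z<0)

0


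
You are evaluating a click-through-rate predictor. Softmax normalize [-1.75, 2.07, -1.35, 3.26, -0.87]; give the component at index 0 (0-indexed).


Exponentials: e^-1.75=0.1738, e^2.07=7.9248, e^-1.35=0.2592, e^3.26=26.0495, e^-0.87=0.419
Sum = 34.8263
Softmax = [0.005, 0.2276, 0.0074, 0.748, 0.012]
p[0] = 0.1738/34.8263 = 0.005

0.005


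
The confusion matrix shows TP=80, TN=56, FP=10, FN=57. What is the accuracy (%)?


Accuracy = (TP+TN)/(TP+TN+FP+FN)
= (80+56)/(203)
= 136/203 = 67.0%

67.0%


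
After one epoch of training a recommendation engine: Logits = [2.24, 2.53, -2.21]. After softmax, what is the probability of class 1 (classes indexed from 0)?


Exponentials: e^2.24=9.3933, e^2.53=12.5535, e^-2.21=0.1097
Sum = 22.0565
Softmax = [0.4259, 0.5692, 0.005]
p[1] = 12.5535/22.0565 = 0.5692

0.5692


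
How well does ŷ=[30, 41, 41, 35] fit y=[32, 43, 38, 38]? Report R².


ȳ = 37.75
SS_res = Σ(y-ŷ)² = 26
SS_tot = Σ(y-ȳ)² = 60.75
R² = 1 - SS_res/SS_tot = 1 - 0.428 = 0.572

0.572


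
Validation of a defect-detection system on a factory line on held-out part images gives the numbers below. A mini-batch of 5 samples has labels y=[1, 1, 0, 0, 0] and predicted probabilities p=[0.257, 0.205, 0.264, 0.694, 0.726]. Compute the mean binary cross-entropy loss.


L[0] = -ln(0.257) = 1.3587
L[1] = -ln(0.205) = 1.5847
L[2] = -ln(1-0.264) = -ln(0.736) = 0.3065
L[3] = -ln(1-0.694) = -ln(0.306) = 1.1842
L[4] = -ln(1-0.726) = -ln(0.274) = 1.2946
mean = (1.3587 + 1.5847 + 0.3065 + 1.1842 + 1.2946)/5 = 1.1457

1.1457


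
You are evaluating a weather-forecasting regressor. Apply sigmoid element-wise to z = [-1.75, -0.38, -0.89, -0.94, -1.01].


σ(-1.75) = 1/(1+e^1.75) = 0.148
σ(-0.38) = 1/(1+e^0.38) = 0.4061
σ(-0.89) = 1/(1+e^0.89) = 0.2911
σ(-0.94) = 1/(1+e^0.94) = 0.2809
σ(-1.01) = 1/(1+e^1.01) = 0.267
result = [0.148, 0.4061, 0.2911, 0.2809, 0.267]

[0.148, 0.4061, 0.2911, 0.2809, 0.267]
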